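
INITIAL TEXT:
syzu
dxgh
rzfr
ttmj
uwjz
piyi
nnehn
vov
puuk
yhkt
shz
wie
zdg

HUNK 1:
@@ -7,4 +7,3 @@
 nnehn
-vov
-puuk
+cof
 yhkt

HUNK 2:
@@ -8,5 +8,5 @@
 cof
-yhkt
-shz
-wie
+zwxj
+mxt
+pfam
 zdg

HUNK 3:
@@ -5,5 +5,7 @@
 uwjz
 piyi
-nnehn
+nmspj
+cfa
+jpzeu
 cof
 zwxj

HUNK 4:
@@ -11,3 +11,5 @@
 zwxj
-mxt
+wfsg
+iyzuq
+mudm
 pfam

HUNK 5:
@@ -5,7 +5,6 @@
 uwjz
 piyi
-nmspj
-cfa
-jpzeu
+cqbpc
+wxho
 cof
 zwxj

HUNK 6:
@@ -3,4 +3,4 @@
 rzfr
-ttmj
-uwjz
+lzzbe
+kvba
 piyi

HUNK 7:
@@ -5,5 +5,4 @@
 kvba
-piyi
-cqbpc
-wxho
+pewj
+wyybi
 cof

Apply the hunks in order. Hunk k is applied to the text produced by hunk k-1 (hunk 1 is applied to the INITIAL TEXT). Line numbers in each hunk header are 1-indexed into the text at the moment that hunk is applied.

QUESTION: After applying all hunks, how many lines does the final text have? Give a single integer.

Answer: 14

Derivation:
Hunk 1: at line 7 remove [vov,puuk] add [cof] -> 12 lines: syzu dxgh rzfr ttmj uwjz piyi nnehn cof yhkt shz wie zdg
Hunk 2: at line 8 remove [yhkt,shz,wie] add [zwxj,mxt,pfam] -> 12 lines: syzu dxgh rzfr ttmj uwjz piyi nnehn cof zwxj mxt pfam zdg
Hunk 3: at line 5 remove [nnehn] add [nmspj,cfa,jpzeu] -> 14 lines: syzu dxgh rzfr ttmj uwjz piyi nmspj cfa jpzeu cof zwxj mxt pfam zdg
Hunk 4: at line 11 remove [mxt] add [wfsg,iyzuq,mudm] -> 16 lines: syzu dxgh rzfr ttmj uwjz piyi nmspj cfa jpzeu cof zwxj wfsg iyzuq mudm pfam zdg
Hunk 5: at line 5 remove [nmspj,cfa,jpzeu] add [cqbpc,wxho] -> 15 lines: syzu dxgh rzfr ttmj uwjz piyi cqbpc wxho cof zwxj wfsg iyzuq mudm pfam zdg
Hunk 6: at line 3 remove [ttmj,uwjz] add [lzzbe,kvba] -> 15 lines: syzu dxgh rzfr lzzbe kvba piyi cqbpc wxho cof zwxj wfsg iyzuq mudm pfam zdg
Hunk 7: at line 5 remove [piyi,cqbpc,wxho] add [pewj,wyybi] -> 14 lines: syzu dxgh rzfr lzzbe kvba pewj wyybi cof zwxj wfsg iyzuq mudm pfam zdg
Final line count: 14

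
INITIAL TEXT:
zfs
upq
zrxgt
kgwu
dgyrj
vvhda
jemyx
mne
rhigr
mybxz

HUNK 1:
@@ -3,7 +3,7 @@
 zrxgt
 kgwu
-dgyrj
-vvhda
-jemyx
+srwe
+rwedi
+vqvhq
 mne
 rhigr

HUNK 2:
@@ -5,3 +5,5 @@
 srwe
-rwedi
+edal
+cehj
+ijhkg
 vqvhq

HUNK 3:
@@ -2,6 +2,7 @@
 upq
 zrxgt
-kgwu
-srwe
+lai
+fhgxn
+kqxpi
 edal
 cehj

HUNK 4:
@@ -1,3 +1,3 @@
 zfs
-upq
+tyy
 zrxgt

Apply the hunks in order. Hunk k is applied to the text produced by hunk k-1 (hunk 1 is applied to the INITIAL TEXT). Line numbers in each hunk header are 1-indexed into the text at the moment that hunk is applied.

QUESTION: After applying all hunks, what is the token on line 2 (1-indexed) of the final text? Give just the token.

Answer: tyy

Derivation:
Hunk 1: at line 3 remove [dgyrj,vvhda,jemyx] add [srwe,rwedi,vqvhq] -> 10 lines: zfs upq zrxgt kgwu srwe rwedi vqvhq mne rhigr mybxz
Hunk 2: at line 5 remove [rwedi] add [edal,cehj,ijhkg] -> 12 lines: zfs upq zrxgt kgwu srwe edal cehj ijhkg vqvhq mne rhigr mybxz
Hunk 3: at line 2 remove [kgwu,srwe] add [lai,fhgxn,kqxpi] -> 13 lines: zfs upq zrxgt lai fhgxn kqxpi edal cehj ijhkg vqvhq mne rhigr mybxz
Hunk 4: at line 1 remove [upq] add [tyy] -> 13 lines: zfs tyy zrxgt lai fhgxn kqxpi edal cehj ijhkg vqvhq mne rhigr mybxz
Final line 2: tyy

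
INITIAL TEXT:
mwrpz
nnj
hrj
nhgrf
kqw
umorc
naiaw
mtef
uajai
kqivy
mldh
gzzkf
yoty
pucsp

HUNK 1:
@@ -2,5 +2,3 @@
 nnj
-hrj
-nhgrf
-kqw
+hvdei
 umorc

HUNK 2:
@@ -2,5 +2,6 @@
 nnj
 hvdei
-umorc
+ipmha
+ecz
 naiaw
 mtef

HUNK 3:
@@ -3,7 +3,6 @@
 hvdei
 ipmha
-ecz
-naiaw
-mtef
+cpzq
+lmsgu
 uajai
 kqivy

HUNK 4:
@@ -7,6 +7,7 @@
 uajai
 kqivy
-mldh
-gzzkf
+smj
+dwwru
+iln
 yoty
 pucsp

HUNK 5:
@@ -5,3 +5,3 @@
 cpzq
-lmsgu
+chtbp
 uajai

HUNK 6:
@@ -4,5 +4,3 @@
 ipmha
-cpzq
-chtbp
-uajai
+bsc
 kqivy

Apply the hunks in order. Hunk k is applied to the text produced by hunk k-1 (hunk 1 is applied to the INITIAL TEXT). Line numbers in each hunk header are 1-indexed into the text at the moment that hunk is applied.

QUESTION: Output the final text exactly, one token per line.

Answer: mwrpz
nnj
hvdei
ipmha
bsc
kqivy
smj
dwwru
iln
yoty
pucsp

Derivation:
Hunk 1: at line 2 remove [hrj,nhgrf,kqw] add [hvdei] -> 12 lines: mwrpz nnj hvdei umorc naiaw mtef uajai kqivy mldh gzzkf yoty pucsp
Hunk 2: at line 2 remove [umorc] add [ipmha,ecz] -> 13 lines: mwrpz nnj hvdei ipmha ecz naiaw mtef uajai kqivy mldh gzzkf yoty pucsp
Hunk 3: at line 3 remove [ecz,naiaw,mtef] add [cpzq,lmsgu] -> 12 lines: mwrpz nnj hvdei ipmha cpzq lmsgu uajai kqivy mldh gzzkf yoty pucsp
Hunk 4: at line 7 remove [mldh,gzzkf] add [smj,dwwru,iln] -> 13 lines: mwrpz nnj hvdei ipmha cpzq lmsgu uajai kqivy smj dwwru iln yoty pucsp
Hunk 5: at line 5 remove [lmsgu] add [chtbp] -> 13 lines: mwrpz nnj hvdei ipmha cpzq chtbp uajai kqivy smj dwwru iln yoty pucsp
Hunk 6: at line 4 remove [cpzq,chtbp,uajai] add [bsc] -> 11 lines: mwrpz nnj hvdei ipmha bsc kqivy smj dwwru iln yoty pucsp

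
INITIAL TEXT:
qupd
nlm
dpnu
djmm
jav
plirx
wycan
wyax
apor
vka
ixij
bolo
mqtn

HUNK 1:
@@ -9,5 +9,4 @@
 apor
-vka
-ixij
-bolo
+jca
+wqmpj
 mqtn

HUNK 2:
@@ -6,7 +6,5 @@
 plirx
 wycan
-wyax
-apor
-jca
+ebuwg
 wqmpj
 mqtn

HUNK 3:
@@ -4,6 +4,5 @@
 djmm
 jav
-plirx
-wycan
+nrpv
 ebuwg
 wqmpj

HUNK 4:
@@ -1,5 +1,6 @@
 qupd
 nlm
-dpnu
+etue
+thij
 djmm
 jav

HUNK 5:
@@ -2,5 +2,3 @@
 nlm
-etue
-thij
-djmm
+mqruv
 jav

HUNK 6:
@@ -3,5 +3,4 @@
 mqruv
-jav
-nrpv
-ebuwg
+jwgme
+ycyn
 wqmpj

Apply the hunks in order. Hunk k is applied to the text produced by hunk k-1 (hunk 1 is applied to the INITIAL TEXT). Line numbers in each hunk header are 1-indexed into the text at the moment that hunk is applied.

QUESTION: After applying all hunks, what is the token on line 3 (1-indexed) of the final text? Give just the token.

Hunk 1: at line 9 remove [vka,ixij,bolo] add [jca,wqmpj] -> 12 lines: qupd nlm dpnu djmm jav plirx wycan wyax apor jca wqmpj mqtn
Hunk 2: at line 6 remove [wyax,apor,jca] add [ebuwg] -> 10 lines: qupd nlm dpnu djmm jav plirx wycan ebuwg wqmpj mqtn
Hunk 3: at line 4 remove [plirx,wycan] add [nrpv] -> 9 lines: qupd nlm dpnu djmm jav nrpv ebuwg wqmpj mqtn
Hunk 4: at line 1 remove [dpnu] add [etue,thij] -> 10 lines: qupd nlm etue thij djmm jav nrpv ebuwg wqmpj mqtn
Hunk 5: at line 2 remove [etue,thij,djmm] add [mqruv] -> 8 lines: qupd nlm mqruv jav nrpv ebuwg wqmpj mqtn
Hunk 6: at line 3 remove [jav,nrpv,ebuwg] add [jwgme,ycyn] -> 7 lines: qupd nlm mqruv jwgme ycyn wqmpj mqtn
Final line 3: mqruv

Answer: mqruv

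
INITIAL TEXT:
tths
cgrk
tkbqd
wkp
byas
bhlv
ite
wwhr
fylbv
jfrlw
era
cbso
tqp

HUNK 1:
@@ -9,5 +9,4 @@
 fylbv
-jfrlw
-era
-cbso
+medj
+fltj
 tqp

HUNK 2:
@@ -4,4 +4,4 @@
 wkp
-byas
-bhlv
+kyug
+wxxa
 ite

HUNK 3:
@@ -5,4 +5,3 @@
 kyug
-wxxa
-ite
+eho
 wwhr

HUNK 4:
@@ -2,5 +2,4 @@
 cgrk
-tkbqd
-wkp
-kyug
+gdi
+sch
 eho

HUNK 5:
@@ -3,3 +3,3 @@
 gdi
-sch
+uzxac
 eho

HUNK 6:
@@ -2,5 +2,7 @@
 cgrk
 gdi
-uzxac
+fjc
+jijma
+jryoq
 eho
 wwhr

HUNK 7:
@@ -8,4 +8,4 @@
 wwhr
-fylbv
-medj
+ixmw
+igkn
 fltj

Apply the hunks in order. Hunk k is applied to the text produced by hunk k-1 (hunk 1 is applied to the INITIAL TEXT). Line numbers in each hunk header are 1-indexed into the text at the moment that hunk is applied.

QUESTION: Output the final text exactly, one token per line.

Answer: tths
cgrk
gdi
fjc
jijma
jryoq
eho
wwhr
ixmw
igkn
fltj
tqp

Derivation:
Hunk 1: at line 9 remove [jfrlw,era,cbso] add [medj,fltj] -> 12 lines: tths cgrk tkbqd wkp byas bhlv ite wwhr fylbv medj fltj tqp
Hunk 2: at line 4 remove [byas,bhlv] add [kyug,wxxa] -> 12 lines: tths cgrk tkbqd wkp kyug wxxa ite wwhr fylbv medj fltj tqp
Hunk 3: at line 5 remove [wxxa,ite] add [eho] -> 11 lines: tths cgrk tkbqd wkp kyug eho wwhr fylbv medj fltj tqp
Hunk 4: at line 2 remove [tkbqd,wkp,kyug] add [gdi,sch] -> 10 lines: tths cgrk gdi sch eho wwhr fylbv medj fltj tqp
Hunk 5: at line 3 remove [sch] add [uzxac] -> 10 lines: tths cgrk gdi uzxac eho wwhr fylbv medj fltj tqp
Hunk 6: at line 2 remove [uzxac] add [fjc,jijma,jryoq] -> 12 lines: tths cgrk gdi fjc jijma jryoq eho wwhr fylbv medj fltj tqp
Hunk 7: at line 8 remove [fylbv,medj] add [ixmw,igkn] -> 12 lines: tths cgrk gdi fjc jijma jryoq eho wwhr ixmw igkn fltj tqp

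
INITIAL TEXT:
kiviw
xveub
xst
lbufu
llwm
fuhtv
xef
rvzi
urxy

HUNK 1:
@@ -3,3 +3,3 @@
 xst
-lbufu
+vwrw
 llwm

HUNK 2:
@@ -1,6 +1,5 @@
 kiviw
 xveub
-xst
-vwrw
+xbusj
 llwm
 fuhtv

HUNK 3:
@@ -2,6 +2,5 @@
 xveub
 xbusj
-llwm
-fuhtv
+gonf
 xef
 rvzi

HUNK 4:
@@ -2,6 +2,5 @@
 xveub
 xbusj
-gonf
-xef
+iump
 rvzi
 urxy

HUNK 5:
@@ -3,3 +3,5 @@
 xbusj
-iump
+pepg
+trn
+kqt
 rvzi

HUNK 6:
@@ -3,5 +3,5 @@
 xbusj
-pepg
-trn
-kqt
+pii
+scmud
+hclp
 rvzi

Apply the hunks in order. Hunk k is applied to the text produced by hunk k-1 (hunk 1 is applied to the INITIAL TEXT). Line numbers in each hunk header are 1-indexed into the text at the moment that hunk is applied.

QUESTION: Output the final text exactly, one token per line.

Answer: kiviw
xveub
xbusj
pii
scmud
hclp
rvzi
urxy

Derivation:
Hunk 1: at line 3 remove [lbufu] add [vwrw] -> 9 lines: kiviw xveub xst vwrw llwm fuhtv xef rvzi urxy
Hunk 2: at line 1 remove [xst,vwrw] add [xbusj] -> 8 lines: kiviw xveub xbusj llwm fuhtv xef rvzi urxy
Hunk 3: at line 2 remove [llwm,fuhtv] add [gonf] -> 7 lines: kiviw xveub xbusj gonf xef rvzi urxy
Hunk 4: at line 2 remove [gonf,xef] add [iump] -> 6 lines: kiviw xveub xbusj iump rvzi urxy
Hunk 5: at line 3 remove [iump] add [pepg,trn,kqt] -> 8 lines: kiviw xveub xbusj pepg trn kqt rvzi urxy
Hunk 6: at line 3 remove [pepg,trn,kqt] add [pii,scmud,hclp] -> 8 lines: kiviw xveub xbusj pii scmud hclp rvzi urxy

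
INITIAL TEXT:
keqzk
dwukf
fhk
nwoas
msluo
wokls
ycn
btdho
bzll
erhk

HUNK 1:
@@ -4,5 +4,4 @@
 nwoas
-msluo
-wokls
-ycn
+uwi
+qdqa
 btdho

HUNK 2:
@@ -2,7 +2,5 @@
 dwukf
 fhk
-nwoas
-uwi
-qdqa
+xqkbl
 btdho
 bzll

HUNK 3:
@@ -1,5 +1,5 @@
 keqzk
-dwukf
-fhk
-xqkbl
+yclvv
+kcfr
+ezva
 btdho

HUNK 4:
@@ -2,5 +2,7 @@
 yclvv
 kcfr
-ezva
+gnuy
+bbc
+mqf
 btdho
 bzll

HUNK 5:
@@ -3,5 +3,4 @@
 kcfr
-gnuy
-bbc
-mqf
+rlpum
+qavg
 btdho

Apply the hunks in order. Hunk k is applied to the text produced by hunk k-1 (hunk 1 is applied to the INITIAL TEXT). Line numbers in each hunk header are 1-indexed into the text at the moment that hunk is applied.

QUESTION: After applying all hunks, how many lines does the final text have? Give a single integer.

Hunk 1: at line 4 remove [msluo,wokls,ycn] add [uwi,qdqa] -> 9 lines: keqzk dwukf fhk nwoas uwi qdqa btdho bzll erhk
Hunk 2: at line 2 remove [nwoas,uwi,qdqa] add [xqkbl] -> 7 lines: keqzk dwukf fhk xqkbl btdho bzll erhk
Hunk 3: at line 1 remove [dwukf,fhk,xqkbl] add [yclvv,kcfr,ezva] -> 7 lines: keqzk yclvv kcfr ezva btdho bzll erhk
Hunk 4: at line 2 remove [ezva] add [gnuy,bbc,mqf] -> 9 lines: keqzk yclvv kcfr gnuy bbc mqf btdho bzll erhk
Hunk 5: at line 3 remove [gnuy,bbc,mqf] add [rlpum,qavg] -> 8 lines: keqzk yclvv kcfr rlpum qavg btdho bzll erhk
Final line count: 8

Answer: 8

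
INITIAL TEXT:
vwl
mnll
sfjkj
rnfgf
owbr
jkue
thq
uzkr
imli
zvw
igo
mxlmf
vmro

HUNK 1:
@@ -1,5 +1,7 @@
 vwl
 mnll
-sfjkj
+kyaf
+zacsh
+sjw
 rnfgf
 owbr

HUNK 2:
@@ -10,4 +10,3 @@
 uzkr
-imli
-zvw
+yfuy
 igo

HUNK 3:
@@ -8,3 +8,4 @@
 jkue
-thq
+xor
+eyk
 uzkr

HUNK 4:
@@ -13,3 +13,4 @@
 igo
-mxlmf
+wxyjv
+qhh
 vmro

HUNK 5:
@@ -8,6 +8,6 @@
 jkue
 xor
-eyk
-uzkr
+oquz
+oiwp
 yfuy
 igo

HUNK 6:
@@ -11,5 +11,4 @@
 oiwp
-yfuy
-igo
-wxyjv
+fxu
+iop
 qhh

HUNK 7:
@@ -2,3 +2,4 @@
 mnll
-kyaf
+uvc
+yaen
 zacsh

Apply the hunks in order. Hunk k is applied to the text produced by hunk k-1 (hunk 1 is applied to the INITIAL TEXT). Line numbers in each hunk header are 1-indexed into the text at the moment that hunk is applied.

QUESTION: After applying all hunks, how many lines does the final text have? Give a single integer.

Answer: 16

Derivation:
Hunk 1: at line 1 remove [sfjkj] add [kyaf,zacsh,sjw] -> 15 lines: vwl mnll kyaf zacsh sjw rnfgf owbr jkue thq uzkr imli zvw igo mxlmf vmro
Hunk 2: at line 10 remove [imli,zvw] add [yfuy] -> 14 lines: vwl mnll kyaf zacsh sjw rnfgf owbr jkue thq uzkr yfuy igo mxlmf vmro
Hunk 3: at line 8 remove [thq] add [xor,eyk] -> 15 lines: vwl mnll kyaf zacsh sjw rnfgf owbr jkue xor eyk uzkr yfuy igo mxlmf vmro
Hunk 4: at line 13 remove [mxlmf] add [wxyjv,qhh] -> 16 lines: vwl mnll kyaf zacsh sjw rnfgf owbr jkue xor eyk uzkr yfuy igo wxyjv qhh vmro
Hunk 5: at line 8 remove [eyk,uzkr] add [oquz,oiwp] -> 16 lines: vwl mnll kyaf zacsh sjw rnfgf owbr jkue xor oquz oiwp yfuy igo wxyjv qhh vmro
Hunk 6: at line 11 remove [yfuy,igo,wxyjv] add [fxu,iop] -> 15 lines: vwl mnll kyaf zacsh sjw rnfgf owbr jkue xor oquz oiwp fxu iop qhh vmro
Hunk 7: at line 2 remove [kyaf] add [uvc,yaen] -> 16 lines: vwl mnll uvc yaen zacsh sjw rnfgf owbr jkue xor oquz oiwp fxu iop qhh vmro
Final line count: 16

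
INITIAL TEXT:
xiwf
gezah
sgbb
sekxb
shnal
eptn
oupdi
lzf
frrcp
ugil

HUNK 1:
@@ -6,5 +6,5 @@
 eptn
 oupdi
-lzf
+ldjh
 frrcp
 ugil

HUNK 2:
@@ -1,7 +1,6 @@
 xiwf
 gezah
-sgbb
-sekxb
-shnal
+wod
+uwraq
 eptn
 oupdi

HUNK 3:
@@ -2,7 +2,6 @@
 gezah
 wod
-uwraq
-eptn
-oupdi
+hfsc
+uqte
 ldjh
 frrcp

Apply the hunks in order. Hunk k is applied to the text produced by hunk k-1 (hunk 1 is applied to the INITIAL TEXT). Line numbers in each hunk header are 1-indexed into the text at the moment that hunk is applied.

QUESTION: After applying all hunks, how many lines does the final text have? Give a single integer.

Answer: 8

Derivation:
Hunk 1: at line 6 remove [lzf] add [ldjh] -> 10 lines: xiwf gezah sgbb sekxb shnal eptn oupdi ldjh frrcp ugil
Hunk 2: at line 1 remove [sgbb,sekxb,shnal] add [wod,uwraq] -> 9 lines: xiwf gezah wod uwraq eptn oupdi ldjh frrcp ugil
Hunk 3: at line 2 remove [uwraq,eptn,oupdi] add [hfsc,uqte] -> 8 lines: xiwf gezah wod hfsc uqte ldjh frrcp ugil
Final line count: 8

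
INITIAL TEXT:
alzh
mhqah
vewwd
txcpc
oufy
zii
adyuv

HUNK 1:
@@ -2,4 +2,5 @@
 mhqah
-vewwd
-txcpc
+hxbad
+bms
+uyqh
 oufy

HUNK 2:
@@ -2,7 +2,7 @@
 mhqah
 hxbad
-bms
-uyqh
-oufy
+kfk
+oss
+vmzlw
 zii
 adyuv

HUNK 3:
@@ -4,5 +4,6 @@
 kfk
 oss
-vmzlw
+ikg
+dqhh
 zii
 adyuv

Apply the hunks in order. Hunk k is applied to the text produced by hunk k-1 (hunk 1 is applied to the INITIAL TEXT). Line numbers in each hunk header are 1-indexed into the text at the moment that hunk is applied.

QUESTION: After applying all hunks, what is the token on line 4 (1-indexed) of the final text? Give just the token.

Hunk 1: at line 2 remove [vewwd,txcpc] add [hxbad,bms,uyqh] -> 8 lines: alzh mhqah hxbad bms uyqh oufy zii adyuv
Hunk 2: at line 2 remove [bms,uyqh,oufy] add [kfk,oss,vmzlw] -> 8 lines: alzh mhqah hxbad kfk oss vmzlw zii adyuv
Hunk 3: at line 4 remove [vmzlw] add [ikg,dqhh] -> 9 lines: alzh mhqah hxbad kfk oss ikg dqhh zii adyuv
Final line 4: kfk

Answer: kfk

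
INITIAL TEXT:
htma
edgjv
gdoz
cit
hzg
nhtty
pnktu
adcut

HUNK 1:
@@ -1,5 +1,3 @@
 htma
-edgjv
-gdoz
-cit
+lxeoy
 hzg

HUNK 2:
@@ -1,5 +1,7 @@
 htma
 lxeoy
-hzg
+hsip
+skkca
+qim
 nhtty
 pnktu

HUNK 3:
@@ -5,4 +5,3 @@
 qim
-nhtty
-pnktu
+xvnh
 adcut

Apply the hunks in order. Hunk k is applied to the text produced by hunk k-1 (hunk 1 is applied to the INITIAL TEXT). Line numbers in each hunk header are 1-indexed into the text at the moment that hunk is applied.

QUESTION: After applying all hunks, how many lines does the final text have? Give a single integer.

Hunk 1: at line 1 remove [edgjv,gdoz,cit] add [lxeoy] -> 6 lines: htma lxeoy hzg nhtty pnktu adcut
Hunk 2: at line 1 remove [hzg] add [hsip,skkca,qim] -> 8 lines: htma lxeoy hsip skkca qim nhtty pnktu adcut
Hunk 3: at line 5 remove [nhtty,pnktu] add [xvnh] -> 7 lines: htma lxeoy hsip skkca qim xvnh adcut
Final line count: 7

Answer: 7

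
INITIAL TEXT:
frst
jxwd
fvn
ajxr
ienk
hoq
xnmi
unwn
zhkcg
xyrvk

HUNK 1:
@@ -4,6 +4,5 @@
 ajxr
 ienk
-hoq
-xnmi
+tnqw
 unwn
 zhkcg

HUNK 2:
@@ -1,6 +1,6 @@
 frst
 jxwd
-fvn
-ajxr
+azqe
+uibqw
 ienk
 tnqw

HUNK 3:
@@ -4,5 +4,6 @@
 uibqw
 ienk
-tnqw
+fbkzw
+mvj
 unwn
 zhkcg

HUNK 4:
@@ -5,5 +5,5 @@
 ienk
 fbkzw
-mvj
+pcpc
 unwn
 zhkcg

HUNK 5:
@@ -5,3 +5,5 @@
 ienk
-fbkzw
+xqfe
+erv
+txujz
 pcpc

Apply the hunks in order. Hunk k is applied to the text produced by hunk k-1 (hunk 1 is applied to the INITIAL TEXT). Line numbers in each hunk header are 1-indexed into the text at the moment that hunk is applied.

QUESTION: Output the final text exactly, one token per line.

Hunk 1: at line 4 remove [hoq,xnmi] add [tnqw] -> 9 lines: frst jxwd fvn ajxr ienk tnqw unwn zhkcg xyrvk
Hunk 2: at line 1 remove [fvn,ajxr] add [azqe,uibqw] -> 9 lines: frst jxwd azqe uibqw ienk tnqw unwn zhkcg xyrvk
Hunk 3: at line 4 remove [tnqw] add [fbkzw,mvj] -> 10 lines: frst jxwd azqe uibqw ienk fbkzw mvj unwn zhkcg xyrvk
Hunk 4: at line 5 remove [mvj] add [pcpc] -> 10 lines: frst jxwd azqe uibqw ienk fbkzw pcpc unwn zhkcg xyrvk
Hunk 5: at line 5 remove [fbkzw] add [xqfe,erv,txujz] -> 12 lines: frst jxwd azqe uibqw ienk xqfe erv txujz pcpc unwn zhkcg xyrvk

Answer: frst
jxwd
azqe
uibqw
ienk
xqfe
erv
txujz
pcpc
unwn
zhkcg
xyrvk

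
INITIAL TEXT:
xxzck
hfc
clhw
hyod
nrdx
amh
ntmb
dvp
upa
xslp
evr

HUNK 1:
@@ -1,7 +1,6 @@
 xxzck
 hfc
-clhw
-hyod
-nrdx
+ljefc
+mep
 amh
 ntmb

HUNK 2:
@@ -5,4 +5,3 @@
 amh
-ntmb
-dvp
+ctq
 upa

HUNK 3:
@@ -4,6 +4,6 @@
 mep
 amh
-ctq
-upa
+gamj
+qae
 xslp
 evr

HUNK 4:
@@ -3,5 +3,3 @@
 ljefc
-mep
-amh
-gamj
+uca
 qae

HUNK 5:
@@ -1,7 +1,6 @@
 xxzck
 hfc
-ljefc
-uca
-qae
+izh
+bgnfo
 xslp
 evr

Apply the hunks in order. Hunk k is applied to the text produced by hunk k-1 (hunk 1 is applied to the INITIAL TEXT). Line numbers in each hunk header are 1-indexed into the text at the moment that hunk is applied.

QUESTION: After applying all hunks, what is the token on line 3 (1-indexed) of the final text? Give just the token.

Hunk 1: at line 1 remove [clhw,hyod,nrdx] add [ljefc,mep] -> 10 lines: xxzck hfc ljefc mep amh ntmb dvp upa xslp evr
Hunk 2: at line 5 remove [ntmb,dvp] add [ctq] -> 9 lines: xxzck hfc ljefc mep amh ctq upa xslp evr
Hunk 3: at line 4 remove [ctq,upa] add [gamj,qae] -> 9 lines: xxzck hfc ljefc mep amh gamj qae xslp evr
Hunk 4: at line 3 remove [mep,amh,gamj] add [uca] -> 7 lines: xxzck hfc ljefc uca qae xslp evr
Hunk 5: at line 1 remove [ljefc,uca,qae] add [izh,bgnfo] -> 6 lines: xxzck hfc izh bgnfo xslp evr
Final line 3: izh

Answer: izh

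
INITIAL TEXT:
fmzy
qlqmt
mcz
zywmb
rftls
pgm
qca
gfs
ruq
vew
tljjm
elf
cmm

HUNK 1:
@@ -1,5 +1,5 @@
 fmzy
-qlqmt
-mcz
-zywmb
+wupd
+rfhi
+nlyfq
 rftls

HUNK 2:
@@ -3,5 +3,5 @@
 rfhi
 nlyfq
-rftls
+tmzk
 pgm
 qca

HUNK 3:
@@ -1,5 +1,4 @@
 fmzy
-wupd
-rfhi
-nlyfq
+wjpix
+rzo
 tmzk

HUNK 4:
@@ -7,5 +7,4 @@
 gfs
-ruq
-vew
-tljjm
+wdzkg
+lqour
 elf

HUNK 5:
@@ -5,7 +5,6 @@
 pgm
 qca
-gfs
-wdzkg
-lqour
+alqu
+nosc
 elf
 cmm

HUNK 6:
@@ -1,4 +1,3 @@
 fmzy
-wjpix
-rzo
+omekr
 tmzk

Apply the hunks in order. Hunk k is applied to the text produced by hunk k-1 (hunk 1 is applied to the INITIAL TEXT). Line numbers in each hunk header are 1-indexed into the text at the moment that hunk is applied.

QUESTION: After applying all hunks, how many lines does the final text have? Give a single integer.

Hunk 1: at line 1 remove [qlqmt,mcz,zywmb] add [wupd,rfhi,nlyfq] -> 13 lines: fmzy wupd rfhi nlyfq rftls pgm qca gfs ruq vew tljjm elf cmm
Hunk 2: at line 3 remove [rftls] add [tmzk] -> 13 lines: fmzy wupd rfhi nlyfq tmzk pgm qca gfs ruq vew tljjm elf cmm
Hunk 3: at line 1 remove [wupd,rfhi,nlyfq] add [wjpix,rzo] -> 12 lines: fmzy wjpix rzo tmzk pgm qca gfs ruq vew tljjm elf cmm
Hunk 4: at line 7 remove [ruq,vew,tljjm] add [wdzkg,lqour] -> 11 lines: fmzy wjpix rzo tmzk pgm qca gfs wdzkg lqour elf cmm
Hunk 5: at line 5 remove [gfs,wdzkg,lqour] add [alqu,nosc] -> 10 lines: fmzy wjpix rzo tmzk pgm qca alqu nosc elf cmm
Hunk 6: at line 1 remove [wjpix,rzo] add [omekr] -> 9 lines: fmzy omekr tmzk pgm qca alqu nosc elf cmm
Final line count: 9

Answer: 9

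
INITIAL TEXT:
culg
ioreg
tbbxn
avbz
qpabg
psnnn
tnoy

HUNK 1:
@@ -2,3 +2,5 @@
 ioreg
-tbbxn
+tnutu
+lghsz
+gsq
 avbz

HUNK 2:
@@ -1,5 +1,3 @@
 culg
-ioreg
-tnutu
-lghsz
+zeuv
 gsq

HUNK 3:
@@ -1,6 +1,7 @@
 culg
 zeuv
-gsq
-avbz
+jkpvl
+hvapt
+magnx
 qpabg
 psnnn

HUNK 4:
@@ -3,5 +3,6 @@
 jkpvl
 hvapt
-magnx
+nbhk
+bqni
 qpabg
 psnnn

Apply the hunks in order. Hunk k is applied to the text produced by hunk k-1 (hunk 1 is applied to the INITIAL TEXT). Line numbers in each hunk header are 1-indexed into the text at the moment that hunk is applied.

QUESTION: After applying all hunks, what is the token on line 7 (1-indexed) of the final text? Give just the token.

Hunk 1: at line 2 remove [tbbxn] add [tnutu,lghsz,gsq] -> 9 lines: culg ioreg tnutu lghsz gsq avbz qpabg psnnn tnoy
Hunk 2: at line 1 remove [ioreg,tnutu,lghsz] add [zeuv] -> 7 lines: culg zeuv gsq avbz qpabg psnnn tnoy
Hunk 3: at line 1 remove [gsq,avbz] add [jkpvl,hvapt,magnx] -> 8 lines: culg zeuv jkpvl hvapt magnx qpabg psnnn tnoy
Hunk 4: at line 3 remove [magnx] add [nbhk,bqni] -> 9 lines: culg zeuv jkpvl hvapt nbhk bqni qpabg psnnn tnoy
Final line 7: qpabg

Answer: qpabg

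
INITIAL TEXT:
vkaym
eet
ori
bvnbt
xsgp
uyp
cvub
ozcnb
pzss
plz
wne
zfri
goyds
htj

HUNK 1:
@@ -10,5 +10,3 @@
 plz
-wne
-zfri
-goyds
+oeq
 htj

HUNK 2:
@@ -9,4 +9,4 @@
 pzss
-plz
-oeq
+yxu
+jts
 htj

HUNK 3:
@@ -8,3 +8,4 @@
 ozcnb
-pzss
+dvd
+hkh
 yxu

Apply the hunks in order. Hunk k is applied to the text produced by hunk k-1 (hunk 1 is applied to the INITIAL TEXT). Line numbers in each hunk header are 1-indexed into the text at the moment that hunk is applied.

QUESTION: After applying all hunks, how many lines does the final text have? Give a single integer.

Hunk 1: at line 10 remove [wne,zfri,goyds] add [oeq] -> 12 lines: vkaym eet ori bvnbt xsgp uyp cvub ozcnb pzss plz oeq htj
Hunk 2: at line 9 remove [plz,oeq] add [yxu,jts] -> 12 lines: vkaym eet ori bvnbt xsgp uyp cvub ozcnb pzss yxu jts htj
Hunk 3: at line 8 remove [pzss] add [dvd,hkh] -> 13 lines: vkaym eet ori bvnbt xsgp uyp cvub ozcnb dvd hkh yxu jts htj
Final line count: 13

Answer: 13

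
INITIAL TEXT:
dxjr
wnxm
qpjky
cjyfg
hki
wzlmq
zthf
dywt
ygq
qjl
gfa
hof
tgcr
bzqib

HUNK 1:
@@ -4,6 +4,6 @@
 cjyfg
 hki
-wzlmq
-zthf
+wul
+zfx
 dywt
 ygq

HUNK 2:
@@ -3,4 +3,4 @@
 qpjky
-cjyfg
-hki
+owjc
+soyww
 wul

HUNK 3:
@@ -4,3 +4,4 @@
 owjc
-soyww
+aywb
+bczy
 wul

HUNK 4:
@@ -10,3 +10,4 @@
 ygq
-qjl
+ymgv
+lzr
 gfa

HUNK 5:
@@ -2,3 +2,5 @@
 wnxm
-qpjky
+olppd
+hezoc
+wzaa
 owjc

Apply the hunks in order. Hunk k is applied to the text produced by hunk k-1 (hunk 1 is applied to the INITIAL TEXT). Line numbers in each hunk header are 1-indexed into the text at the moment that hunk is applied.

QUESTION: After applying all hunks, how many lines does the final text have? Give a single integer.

Answer: 18

Derivation:
Hunk 1: at line 4 remove [wzlmq,zthf] add [wul,zfx] -> 14 lines: dxjr wnxm qpjky cjyfg hki wul zfx dywt ygq qjl gfa hof tgcr bzqib
Hunk 2: at line 3 remove [cjyfg,hki] add [owjc,soyww] -> 14 lines: dxjr wnxm qpjky owjc soyww wul zfx dywt ygq qjl gfa hof tgcr bzqib
Hunk 3: at line 4 remove [soyww] add [aywb,bczy] -> 15 lines: dxjr wnxm qpjky owjc aywb bczy wul zfx dywt ygq qjl gfa hof tgcr bzqib
Hunk 4: at line 10 remove [qjl] add [ymgv,lzr] -> 16 lines: dxjr wnxm qpjky owjc aywb bczy wul zfx dywt ygq ymgv lzr gfa hof tgcr bzqib
Hunk 5: at line 2 remove [qpjky] add [olppd,hezoc,wzaa] -> 18 lines: dxjr wnxm olppd hezoc wzaa owjc aywb bczy wul zfx dywt ygq ymgv lzr gfa hof tgcr bzqib
Final line count: 18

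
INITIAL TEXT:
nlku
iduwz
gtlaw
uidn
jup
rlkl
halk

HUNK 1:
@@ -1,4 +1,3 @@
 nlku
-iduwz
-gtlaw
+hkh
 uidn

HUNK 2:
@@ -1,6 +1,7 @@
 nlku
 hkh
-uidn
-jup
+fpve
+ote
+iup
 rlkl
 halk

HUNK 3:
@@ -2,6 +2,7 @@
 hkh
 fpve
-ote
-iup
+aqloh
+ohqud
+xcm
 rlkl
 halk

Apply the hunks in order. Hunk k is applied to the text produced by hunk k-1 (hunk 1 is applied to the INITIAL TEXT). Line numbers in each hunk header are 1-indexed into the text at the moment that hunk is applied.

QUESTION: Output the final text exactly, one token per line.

Hunk 1: at line 1 remove [iduwz,gtlaw] add [hkh] -> 6 lines: nlku hkh uidn jup rlkl halk
Hunk 2: at line 1 remove [uidn,jup] add [fpve,ote,iup] -> 7 lines: nlku hkh fpve ote iup rlkl halk
Hunk 3: at line 2 remove [ote,iup] add [aqloh,ohqud,xcm] -> 8 lines: nlku hkh fpve aqloh ohqud xcm rlkl halk

Answer: nlku
hkh
fpve
aqloh
ohqud
xcm
rlkl
halk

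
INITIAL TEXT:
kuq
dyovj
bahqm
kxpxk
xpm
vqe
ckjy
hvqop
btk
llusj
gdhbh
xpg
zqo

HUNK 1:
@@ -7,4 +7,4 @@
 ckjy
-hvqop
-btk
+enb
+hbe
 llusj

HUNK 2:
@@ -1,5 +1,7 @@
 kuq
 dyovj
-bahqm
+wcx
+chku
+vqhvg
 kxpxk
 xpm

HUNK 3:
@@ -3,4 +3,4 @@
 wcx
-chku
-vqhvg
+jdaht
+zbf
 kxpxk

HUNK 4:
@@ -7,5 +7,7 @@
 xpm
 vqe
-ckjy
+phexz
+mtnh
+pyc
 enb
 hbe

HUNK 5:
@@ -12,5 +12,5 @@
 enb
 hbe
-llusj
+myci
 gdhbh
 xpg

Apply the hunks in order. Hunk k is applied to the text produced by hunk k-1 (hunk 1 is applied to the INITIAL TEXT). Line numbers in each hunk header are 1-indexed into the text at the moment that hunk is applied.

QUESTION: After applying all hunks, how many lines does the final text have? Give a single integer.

Answer: 17

Derivation:
Hunk 1: at line 7 remove [hvqop,btk] add [enb,hbe] -> 13 lines: kuq dyovj bahqm kxpxk xpm vqe ckjy enb hbe llusj gdhbh xpg zqo
Hunk 2: at line 1 remove [bahqm] add [wcx,chku,vqhvg] -> 15 lines: kuq dyovj wcx chku vqhvg kxpxk xpm vqe ckjy enb hbe llusj gdhbh xpg zqo
Hunk 3: at line 3 remove [chku,vqhvg] add [jdaht,zbf] -> 15 lines: kuq dyovj wcx jdaht zbf kxpxk xpm vqe ckjy enb hbe llusj gdhbh xpg zqo
Hunk 4: at line 7 remove [ckjy] add [phexz,mtnh,pyc] -> 17 lines: kuq dyovj wcx jdaht zbf kxpxk xpm vqe phexz mtnh pyc enb hbe llusj gdhbh xpg zqo
Hunk 5: at line 12 remove [llusj] add [myci] -> 17 lines: kuq dyovj wcx jdaht zbf kxpxk xpm vqe phexz mtnh pyc enb hbe myci gdhbh xpg zqo
Final line count: 17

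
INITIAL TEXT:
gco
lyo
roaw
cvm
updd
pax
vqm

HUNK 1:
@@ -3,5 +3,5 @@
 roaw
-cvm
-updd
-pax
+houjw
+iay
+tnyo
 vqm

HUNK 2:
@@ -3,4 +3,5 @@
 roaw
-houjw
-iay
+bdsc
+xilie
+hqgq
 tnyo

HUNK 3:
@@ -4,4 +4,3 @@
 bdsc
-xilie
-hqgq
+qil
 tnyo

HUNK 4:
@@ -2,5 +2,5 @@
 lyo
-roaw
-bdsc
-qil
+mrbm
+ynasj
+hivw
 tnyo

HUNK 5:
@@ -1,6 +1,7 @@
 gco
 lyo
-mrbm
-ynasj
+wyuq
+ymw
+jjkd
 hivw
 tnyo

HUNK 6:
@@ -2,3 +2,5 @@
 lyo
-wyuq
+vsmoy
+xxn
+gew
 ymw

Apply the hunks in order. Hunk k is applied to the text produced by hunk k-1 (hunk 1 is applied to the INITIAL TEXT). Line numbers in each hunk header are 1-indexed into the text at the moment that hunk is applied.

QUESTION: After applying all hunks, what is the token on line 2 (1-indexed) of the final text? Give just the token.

Hunk 1: at line 3 remove [cvm,updd,pax] add [houjw,iay,tnyo] -> 7 lines: gco lyo roaw houjw iay tnyo vqm
Hunk 2: at line 3 remove [houjw,iay] add [bdsc,xilie,hqgq] -> 8 lines: gco lyo roaw bdsc xilie hqgq tnyo vqm
Hunk 3: at line 4 remove [xilie,hqgq] add [qil] -> 7 lines: gco lyo roaw bdsc qil tnyo vqm
Hunk 4: at line 2 remove [roaw,bdsc,qil] add [mrbm,ynasj,hivw] -> 7 lines: gco lyo mrbm ynasj hivw tnyo vqm
Hunk 5: at line 1 remove [mrbm,ynasj] add [wyuq,ymw,jjkd] -> 8 lines: gco lyo wyuq ymw jjkd hivw tnyo vqm
Hunk 6: at line 2 remove [wyuq] add [vsmoy,xxn,gew] -> 10 lines: gco lyo vsmoy xxn gew ymw jjkd hivw tnyo vqm
Final line 2: lyo

Answer: lyo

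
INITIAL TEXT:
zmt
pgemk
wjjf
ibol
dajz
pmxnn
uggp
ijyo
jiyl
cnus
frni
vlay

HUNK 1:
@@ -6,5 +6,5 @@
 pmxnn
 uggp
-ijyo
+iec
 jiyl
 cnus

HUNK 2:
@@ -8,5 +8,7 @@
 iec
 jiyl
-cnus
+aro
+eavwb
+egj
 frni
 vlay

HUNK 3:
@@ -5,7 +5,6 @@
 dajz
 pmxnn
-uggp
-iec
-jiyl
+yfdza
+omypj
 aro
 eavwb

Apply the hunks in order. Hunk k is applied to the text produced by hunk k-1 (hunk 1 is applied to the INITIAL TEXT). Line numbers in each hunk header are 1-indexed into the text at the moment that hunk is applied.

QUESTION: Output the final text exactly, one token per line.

Hunk 1: at line 6 remove [ijyo] add [iec] -> 12 lines: zmt pgemk wjjf ibol dajz pmxnn uggp iec jiyl cnus frni vlay
Hunk 2: at line 8 remove [cnus] add [aro,eavwb,egj] -> 14 lines: zmt pgemk wjjf ibol dajz pmxnn uggp iec jiyl aro eavwb egj frni vlay
Hunk 3: at line 5 remove [uggp,iec,jiyl] add [yfdza,omypj] -> 13 lines: zmt pgemk wjjf ibol dajz pmxnn yfdza omypj aro eavwb egj frni vlay

Answer: zmt
pgemk
wjjf
ibol
dajz
pmxnn
yfdza
omypj
aro
eavwb
egj
frni
vlay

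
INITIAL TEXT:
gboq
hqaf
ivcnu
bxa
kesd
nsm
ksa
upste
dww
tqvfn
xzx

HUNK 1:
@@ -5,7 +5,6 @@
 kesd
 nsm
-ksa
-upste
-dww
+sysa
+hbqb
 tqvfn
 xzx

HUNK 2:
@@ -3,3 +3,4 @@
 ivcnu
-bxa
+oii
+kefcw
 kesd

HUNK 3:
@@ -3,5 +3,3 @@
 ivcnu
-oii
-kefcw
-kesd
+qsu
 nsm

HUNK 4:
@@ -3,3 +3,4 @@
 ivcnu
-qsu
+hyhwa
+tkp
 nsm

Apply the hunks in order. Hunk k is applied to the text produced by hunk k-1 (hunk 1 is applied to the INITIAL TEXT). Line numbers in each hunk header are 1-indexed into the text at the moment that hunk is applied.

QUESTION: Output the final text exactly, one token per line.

Answer: gboq
hqaf
ivcnu
hyhwa
tkp
nsm
sysa
hbqb
tqvfn
xzx

Derivation:
Hunk 1: at line 5 remove [ksa,upste,dww] add [sysa,hbqb] -> 10 lines: gboq hqaf ivcnu bxa kesd nsm sysa hbqb tqvfn xzx
Hunk 2: at line 3 remove [bxa] add [oii,kefcw] -> 11 lines: gboq hqaf ivcnu oii kefcw kesd nsm sysa hbqb tqvfn xzx
Hunk 3: at line 3 remove [oii,kefcw,kesd] add [qsu] -> 9 lines: gboq hqaf ivcnu qsu nsm sysa hbqb tqvfn xzx
Hunk 4: at line 3 remove [qsu] add [hyhwa,tkp] -> 10 lines: gboq hqaf ivcnu hyhwa tkp nsm sysa hbqb tqvfn xzx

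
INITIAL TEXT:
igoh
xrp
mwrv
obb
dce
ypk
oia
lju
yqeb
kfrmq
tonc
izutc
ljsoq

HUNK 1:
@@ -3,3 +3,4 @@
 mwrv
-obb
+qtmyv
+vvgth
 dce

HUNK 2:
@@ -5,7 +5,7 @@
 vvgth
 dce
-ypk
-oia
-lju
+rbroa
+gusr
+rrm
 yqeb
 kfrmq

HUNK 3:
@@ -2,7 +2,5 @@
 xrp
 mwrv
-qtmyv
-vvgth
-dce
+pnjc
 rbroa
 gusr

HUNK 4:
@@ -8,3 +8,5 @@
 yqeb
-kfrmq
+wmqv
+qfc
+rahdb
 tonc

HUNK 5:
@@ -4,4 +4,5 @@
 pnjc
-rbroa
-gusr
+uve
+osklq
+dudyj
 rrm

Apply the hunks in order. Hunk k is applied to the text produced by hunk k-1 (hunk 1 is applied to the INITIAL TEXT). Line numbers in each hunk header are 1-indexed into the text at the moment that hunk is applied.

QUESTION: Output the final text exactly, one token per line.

Hunk 1: at line 3 remove [obb] add [qtmyv,vvgth] -> 14 lines: igoh xrp mwrv qtmyv vvgth dce ypk oia lju yqeb kfrmq tonc izutc ljsoq
Hunk 2: at line 5 remove [ypk,oia,lju] add [rbroa,gusr,rrm] -> 14 lines: igoh xrp mwrv qtmyv vvgth dce rbroa gusr rrm yqeb kfrmq tonc izutc ljsoq
Hunk 3: at line 2 remove [qtmyv,vvgth,dce] add [pnjc] -> 12 lines: igoh xrp mwrv pnjc rbroa gusr rrm yqeb kfrmq tonc izutc ljsoq
Hunk 4: at line 8 remove [kfrmq] add [wmqv,qfc,rahdb] -> 14 lines: igoh xrp mwrv pnjc rbroa gusr rrm yqeb wmqv qfc rahdb tonc izutc ljsoq
Hunk 5: at line 4 remove [rbroa,gusr] add [uve,osklq,dudyj] -> 15 lines: igoh xrp mwrv pnjc uve osklq dudyj rrm yqeb wmqv qfc rahdb tonc izutc ljsoq

Answer: igoh
xrp
mwrv
pnjc
uve
osklq
dudyj
rrm
yqeb
wmqv
qfc
rahdb
tonc
izutc
ljsoq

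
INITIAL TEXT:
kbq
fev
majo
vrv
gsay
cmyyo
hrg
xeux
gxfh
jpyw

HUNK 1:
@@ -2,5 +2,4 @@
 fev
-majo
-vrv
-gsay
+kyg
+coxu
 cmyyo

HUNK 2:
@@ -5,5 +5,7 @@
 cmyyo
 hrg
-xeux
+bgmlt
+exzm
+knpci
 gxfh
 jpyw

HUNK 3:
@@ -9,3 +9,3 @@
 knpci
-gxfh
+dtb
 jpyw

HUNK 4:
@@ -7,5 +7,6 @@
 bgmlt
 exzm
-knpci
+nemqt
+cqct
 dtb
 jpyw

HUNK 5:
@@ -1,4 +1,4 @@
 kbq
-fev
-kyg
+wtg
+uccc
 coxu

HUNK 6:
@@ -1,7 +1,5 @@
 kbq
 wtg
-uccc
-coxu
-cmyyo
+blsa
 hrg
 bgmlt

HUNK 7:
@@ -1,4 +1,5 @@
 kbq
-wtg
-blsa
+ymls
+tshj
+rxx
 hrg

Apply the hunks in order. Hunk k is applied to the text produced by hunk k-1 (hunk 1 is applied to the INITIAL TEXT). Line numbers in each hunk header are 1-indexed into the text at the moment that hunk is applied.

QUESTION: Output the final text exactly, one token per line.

Hunk 1: at line 2 remove [majo,vrv,gsay] add [kyg,coxu] -> 9 lines: kbq fev kyg coxu cmyyo hrg xeux gxfh jpyw
Hunk 2: at line 5 remove [xeux] add [bgmlt,exzm,knpci] -> 11 lines: kbq fev kyg coxu cmyyo hrg bgmlt exzm knpci gxfh jpyw
Hunk 3: at line 9 remove [gxfh] add [dtb] -> 11 lines: kbq fev kyg coxu cmyyo hrg bgmlt exzm knpci dtb jpyw
Hunk 4: at line 7 remove [knpci] add [nemqt,cqct] -> 12 lines: kbq fev kyg coxu cmyyo hrg bgmlt exzm nemqt cqct dtb jpyw
Hunk 5: at line 1 remove [fev,kyg] add [wtg,uccc] -> 12 lines: kbq wtg uccc coxu cmyyo hrg bgmlt exzm nemqt cqct dtb jpyw
Hunk 6: at line 1 remove [uccc,coxu,cmyyo] add [blsa] -> 10 lines: kbq wtg blsa hrg bgmlt exzm nemqt cqct dtb jpyw
Hunk 7: at line 1 remove [wtg,blsa] add [ymls,tshj,rxx] -> 11 lines: kbq ymls tshj rxx hrg bgmlt exzm nemqt cqct dtb jpyw

Answer: kbq
ymls
tshj
rxx
hrg
bgmlt
exzm
nemqt
cqct
dtb
jpyw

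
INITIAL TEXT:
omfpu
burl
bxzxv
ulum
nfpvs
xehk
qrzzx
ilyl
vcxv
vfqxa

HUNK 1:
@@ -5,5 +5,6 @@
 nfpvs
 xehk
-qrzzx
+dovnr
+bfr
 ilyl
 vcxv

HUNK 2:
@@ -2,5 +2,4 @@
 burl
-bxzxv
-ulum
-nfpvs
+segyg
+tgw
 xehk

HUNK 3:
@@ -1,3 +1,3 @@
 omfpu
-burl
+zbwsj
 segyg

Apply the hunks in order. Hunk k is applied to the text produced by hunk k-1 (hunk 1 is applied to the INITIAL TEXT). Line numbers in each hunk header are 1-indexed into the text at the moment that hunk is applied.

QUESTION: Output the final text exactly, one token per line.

Hunk 1: at line 5 remove [qrzzx] add [dovnr,bfr] -> 11 lines: omfpu burl bxzxv ulum nfpvs xehk dovnr bfr ilyl vcxv vfqxa
Hunk 2: at line 2 remove [bxzxv,ulum,nfpvs] add [segyg,tgw] -> 10 lines: omfpu burl segyg tgw xehk dovnr bfr ilyl vcxv vfqxa
Hunk 3: at line 1 remove [burl] add [zbwsj] -> 10 lines: omfpu zbwsj segyg tgw xehk dovnr bfr ilyl vcxv vfqxa

Answer: omfpu
zbwsj
segyg
tgw
xehk
dovnr
bfr
ilyl
vcxv
vfqxa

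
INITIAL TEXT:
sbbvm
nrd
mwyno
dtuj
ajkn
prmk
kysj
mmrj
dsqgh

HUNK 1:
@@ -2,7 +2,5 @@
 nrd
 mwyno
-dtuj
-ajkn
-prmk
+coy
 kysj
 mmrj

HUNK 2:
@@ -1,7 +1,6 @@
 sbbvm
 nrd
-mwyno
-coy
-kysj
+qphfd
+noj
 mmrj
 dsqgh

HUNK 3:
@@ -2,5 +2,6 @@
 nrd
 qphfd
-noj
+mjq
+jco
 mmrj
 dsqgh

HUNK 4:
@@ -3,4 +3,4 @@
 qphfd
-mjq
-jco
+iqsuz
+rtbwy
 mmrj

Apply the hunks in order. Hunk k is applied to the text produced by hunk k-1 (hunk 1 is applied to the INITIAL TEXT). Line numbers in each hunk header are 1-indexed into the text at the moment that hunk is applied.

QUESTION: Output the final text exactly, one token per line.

Hunk 1: at line 2 remove [dtuj,ajkn,prmk] add [coy] -> 7 lines: sbbvm nrd mwyno coy kysj mmrj dsqgh
Hunk 2: at line 1 remove [mwyno,coy,kysj] add [qphfd,noj] -> 6 lines: sbbvm nrd qphfd noj mmrj dsqgh
Hunk 3: at line 2 remove [noj] add [mjq,jco] -> 7 lines: sbbvm nrd qphfd mjq jco mmrj dsqgh
Hunk 4: at line 3 remove [mjq,jco] add [iqsuz,rtbwy] -> 7 lines: sbbvm nrd qphfd iqsuz rtbwy mmrj dsqgh

Answer: sbbvm
nrd
qphfd
iqsuz
rtbwy
mmrj
dsqgh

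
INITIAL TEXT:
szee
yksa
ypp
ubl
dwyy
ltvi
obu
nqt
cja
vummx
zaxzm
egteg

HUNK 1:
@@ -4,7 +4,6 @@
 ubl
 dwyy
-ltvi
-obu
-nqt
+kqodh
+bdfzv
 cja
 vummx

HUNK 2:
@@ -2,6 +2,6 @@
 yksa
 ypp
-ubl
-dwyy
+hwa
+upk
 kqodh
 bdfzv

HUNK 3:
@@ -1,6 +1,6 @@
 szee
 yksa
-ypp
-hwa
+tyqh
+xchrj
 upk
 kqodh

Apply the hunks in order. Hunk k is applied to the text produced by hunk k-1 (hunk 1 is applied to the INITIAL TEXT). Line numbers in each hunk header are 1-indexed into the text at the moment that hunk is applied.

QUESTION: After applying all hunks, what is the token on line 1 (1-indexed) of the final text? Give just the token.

Hunk 1: at line 4 remove [ltvi,obu,nqt] add [kqodh,bdfzv] -> 11 lines: szee yksa ypp ubl dwyy kqodh bdfzv cja vummx zaxzm egteg
Hunk 2: at line 2 remove [ubl,dwyy] add [hwa,upk] -> 11 lines: szee yksa ypp hwa upk kqodh bdfzv cja vummx zaxzm egteg
Hunk 3: at line 1 remove [ypp,hwa] add [tyqh,xchrj] -> 11 lines: szee yksa tyqh xchrj upk kqodh bdfzv cja vummx zaxzm egteg
Final line 1: szee

Answer: szee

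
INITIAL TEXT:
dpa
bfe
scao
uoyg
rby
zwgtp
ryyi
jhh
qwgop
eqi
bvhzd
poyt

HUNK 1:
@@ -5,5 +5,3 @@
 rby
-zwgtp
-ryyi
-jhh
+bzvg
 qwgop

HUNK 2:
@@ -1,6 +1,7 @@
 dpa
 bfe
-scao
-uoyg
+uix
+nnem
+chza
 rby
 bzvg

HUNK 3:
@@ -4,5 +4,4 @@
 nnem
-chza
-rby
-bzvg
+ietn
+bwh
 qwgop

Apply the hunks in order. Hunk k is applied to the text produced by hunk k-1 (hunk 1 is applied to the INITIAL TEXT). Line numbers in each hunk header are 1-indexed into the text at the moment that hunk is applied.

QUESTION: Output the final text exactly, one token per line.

Answer: dpa
bfe
uix
nnem
ietn
bwh
qwgop
eqi
bvhzd
poyt

Derivation:
Hunk 1: at line 5 remove [zwgtp,ryyi,jhh] add [bzvg] -> 10 lines: dpa bfe scao uoyg rby bzvg qwgop eqi bvhzd poyt
Hunk 2: at line 1 remove [scao,uoyg] add [uix,nnem,chza] -> 11 lines: dpa bfe uix nnem chza rby bzvg qwgop eqi bvhzd poyt
Hunk 3: at line 4 remove [chza,rby,bzvg] add [ietn,bwh] -> 10 lines: dpa bfe uix nnem ietn bwh qwgop eqi bvhzd poyt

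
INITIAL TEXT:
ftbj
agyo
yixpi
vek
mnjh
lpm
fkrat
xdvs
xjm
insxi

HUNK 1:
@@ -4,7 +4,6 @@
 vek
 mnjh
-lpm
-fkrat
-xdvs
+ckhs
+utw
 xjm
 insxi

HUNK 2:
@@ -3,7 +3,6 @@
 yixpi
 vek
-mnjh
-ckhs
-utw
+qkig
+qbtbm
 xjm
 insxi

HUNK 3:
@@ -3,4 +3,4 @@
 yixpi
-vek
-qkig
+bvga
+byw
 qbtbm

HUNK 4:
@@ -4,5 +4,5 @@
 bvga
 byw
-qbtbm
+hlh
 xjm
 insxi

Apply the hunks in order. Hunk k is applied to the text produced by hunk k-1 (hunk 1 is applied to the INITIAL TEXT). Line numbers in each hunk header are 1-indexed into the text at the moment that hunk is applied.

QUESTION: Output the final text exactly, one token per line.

Answer: ftbj
agyo
yixpi
bvga
byw
hlh
xjm
insxi

Derivation:
Hunk 1: at line 4 remove [lpm,fkrat,xdvs] add [ckhs,utw] -> 9 lines: ftbj agyo yixpi vek mnjh ckhs utw xjm insxi
Hunk 2: at line 3 remove [mnjh,ckhs,utw] add [qkig,qbtbm] -> 8 lines: ftbj agyo yixpi vek qkig qbtbm xjm insxi
Hunk 3: at line 3 remove [vek,qkig] add [bvga,byw] -> 8 lines: ftbj agyo yixpi bvga byw qbtbm xjm insxi
Hunk 4: at line 4 remove [qbtbm] add [hlh] -> 8 lines: ftbj agyo yixpi bvga byw hlh xjm insxi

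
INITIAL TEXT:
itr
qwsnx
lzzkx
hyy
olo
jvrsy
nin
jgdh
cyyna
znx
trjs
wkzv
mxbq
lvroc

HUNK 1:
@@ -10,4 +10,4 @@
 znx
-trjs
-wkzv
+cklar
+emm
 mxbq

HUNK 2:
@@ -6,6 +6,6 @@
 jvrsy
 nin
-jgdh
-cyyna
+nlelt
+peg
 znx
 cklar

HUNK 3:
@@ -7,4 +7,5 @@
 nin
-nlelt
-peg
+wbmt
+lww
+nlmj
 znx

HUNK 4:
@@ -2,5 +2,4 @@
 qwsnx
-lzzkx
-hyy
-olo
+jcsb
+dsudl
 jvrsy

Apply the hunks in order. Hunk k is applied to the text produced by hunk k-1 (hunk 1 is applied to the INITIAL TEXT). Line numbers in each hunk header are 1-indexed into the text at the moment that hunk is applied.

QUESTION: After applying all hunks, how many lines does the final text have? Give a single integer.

Answer: 14

Derivation:
Hunk 1: at line 10 remove [trjs,wkzv] add [cklar,emm] -> 14 lines: itr qwsnx lzzkx hyy olo jvrsy nin jgdh cyyna znx cklar emm mxbq lvroc
Hunk 2: at line 6 remove [jgdh,cyyna] add [nlelt,peg] -> 14 lines: itr qwsnx lzzkx hyy olo jvrsy nin nlelt peg znx cklar emm mxbq lvroc
Hunk 3: at line 7 remove [nlelt,peg] add [wbmt,lww,nlmj] -> 15 lines: itr qwsnx lzzkx hyy olo jvrsy nin wbmt lww nlmj znx cklar emm mxbq lvroc
Hunk 4: at line 2 remove [lzzkx,hyy,olo] add [jcsb,dsudl] -> 14 lines: itr qwsnx jcsb dsudl jvrsy nin wbmt lww nlmj znx cklar emm mxbq lvroc
Final line count: 14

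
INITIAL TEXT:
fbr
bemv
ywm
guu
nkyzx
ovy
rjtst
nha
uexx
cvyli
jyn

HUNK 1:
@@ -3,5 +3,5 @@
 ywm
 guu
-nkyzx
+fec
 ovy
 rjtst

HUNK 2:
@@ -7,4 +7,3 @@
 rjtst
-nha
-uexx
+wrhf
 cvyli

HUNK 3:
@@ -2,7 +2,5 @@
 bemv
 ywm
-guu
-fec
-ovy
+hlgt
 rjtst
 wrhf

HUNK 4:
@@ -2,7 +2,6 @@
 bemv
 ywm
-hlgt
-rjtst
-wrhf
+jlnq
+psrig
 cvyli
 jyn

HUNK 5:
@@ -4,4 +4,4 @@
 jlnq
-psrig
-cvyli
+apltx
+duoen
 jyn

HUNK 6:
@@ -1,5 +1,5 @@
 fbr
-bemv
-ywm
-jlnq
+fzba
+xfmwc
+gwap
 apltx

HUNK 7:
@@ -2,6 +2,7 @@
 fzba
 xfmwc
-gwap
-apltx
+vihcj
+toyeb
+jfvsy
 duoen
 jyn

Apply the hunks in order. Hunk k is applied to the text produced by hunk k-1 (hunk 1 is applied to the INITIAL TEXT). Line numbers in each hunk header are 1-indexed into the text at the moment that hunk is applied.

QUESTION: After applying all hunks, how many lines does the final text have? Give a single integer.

Answer: 8

Derivation:
Hunk 1: at line 3 remove [nkyzx] add [fec] -> 11 lines: fbr bemv ywm guu fec ovy rjtst nha uexx cvyli jyn
Hunk 2: at line 7 remove [nha,uexx] add [wrhf] -> 10 lines: fbr bemv ywm guu fec ovy rjtst wrhf cvyli jyn
Hunk 3: at line 2 remove [guu,fec,ovy] add [hlgt] -> 8 lines: fbr bemv ywm hlgt rjtst wrhf cvyli jyn
Hunk 4: at line 2 remove [hlgt,rjtst,wrhf] add [jlnq,psrig] -> 7 lines: fbr bemv ywm jlnq psrig cvyli jyn
Hunk 5: at line 4 remove [psrig,cvyli] add [apltx,duoen] -> 7 lines: fbr bemv ywm jlnq apltx duoen jyn
Hunk 6: at line 1 remove [bemv,ywm,jlnq] add [fzba,xfmwc,gwap] -> 7 lines: fbr fzba xfmwc gwap apltx duoen jyn
Hunk 7: at line 2 remove [gwap,apltx] add [vihcj,toyeb,jfvsy] -> 8 lines: fbr fzba xfmwc vihcj toyeb jfvsy duoen jyn
Final line count: 8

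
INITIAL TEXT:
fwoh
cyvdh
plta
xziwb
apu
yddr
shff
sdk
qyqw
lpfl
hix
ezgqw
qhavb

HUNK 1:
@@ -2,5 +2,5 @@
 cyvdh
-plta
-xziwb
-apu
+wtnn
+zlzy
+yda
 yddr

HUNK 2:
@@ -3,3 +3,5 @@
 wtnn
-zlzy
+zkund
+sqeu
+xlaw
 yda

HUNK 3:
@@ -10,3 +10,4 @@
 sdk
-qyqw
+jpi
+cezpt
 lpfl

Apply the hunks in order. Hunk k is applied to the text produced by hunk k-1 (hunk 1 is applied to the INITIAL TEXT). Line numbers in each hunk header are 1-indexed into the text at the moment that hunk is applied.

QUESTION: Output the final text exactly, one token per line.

Hunk 1: at line 2 remove [plta,xziwb,apu] add [wtnn,zlzy,yda] -> 13 lines: fwoh cyvdh wtnn zlzy yda yddr shff sdk qyqw lpfl hix ezgqw qhavb
Hunk 2: at line 3 remove [zlzy] add [zkund,sqeu,xlaw] -> 15 lines: fwoh cyvdh wtnn zkund sqeu xlaw yda yddr shff sdk qyqw lpfl hix ezgqw qhavb
Hunk 3: at line 10 remove [qyqw] add [jpi,cezpt] -> 16 lines: fwoh cyvdh wtnn zkund sqeu xlaw yda yddr shff sdk jpi cezpt lpfl hix ezgqw qhavb

Answer: fwoh
cyvdh
wtnn
zkund
sqeu
xlaw
yda
yddr
shff
sdk
jpi
cezpt
lpfl
hix
ezgqw
qhavb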